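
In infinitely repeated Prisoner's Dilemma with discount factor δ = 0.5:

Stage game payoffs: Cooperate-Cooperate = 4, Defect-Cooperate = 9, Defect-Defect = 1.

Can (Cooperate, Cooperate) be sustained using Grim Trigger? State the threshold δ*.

δ* = 0.625; since δ = 0.5 < 0.625, cooperation cannot be sustained

Work:
For Grim Trigger:
Cooperate forever: 4/(1-δ)
Defect then punished: 9 + 1·δ/(1-δ)
Need: 4/(1-δ) ≥ 9 + 1·δ/(1-δ)
Solving: δ ≥ (T-R)/(T-P) = (9-4)/(9-1) = 0.625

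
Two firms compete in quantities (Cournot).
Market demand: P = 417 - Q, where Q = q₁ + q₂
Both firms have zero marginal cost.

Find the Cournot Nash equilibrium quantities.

q₁* = q₂* = 139.0; P* = 139.0

Work:
Profit: π_i = P·q_i = (a - q_i - q_j)·q_i
FOC: ∂π_i/∂q_i = a - 2q_i - q_j = 0
Reaction function: q_i = (417 - q_j)/2
Symmetry: q* = 417/3 = 139.0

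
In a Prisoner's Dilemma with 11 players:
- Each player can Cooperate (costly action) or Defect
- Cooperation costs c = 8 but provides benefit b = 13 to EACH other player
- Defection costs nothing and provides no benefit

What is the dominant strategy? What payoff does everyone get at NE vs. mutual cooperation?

Dominant: Defect; NE payoff = 0; Coop payoff = 122

Work:
Defect dominates (saves cost c = 8, benefit to others is external)
NE: All defect → everyone gets 0
If all cooperate: each receives (10)×13 - 8 = 122
Social dilemma: 122 > 0 but NE gives 0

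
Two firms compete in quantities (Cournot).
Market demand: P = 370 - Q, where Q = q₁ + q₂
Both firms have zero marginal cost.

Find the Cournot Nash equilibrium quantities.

q₁* = q₂* = 123.33; P* = 123.33

Work:
Profit: π_i = P·q_i = (a - q_i - q_j)·q_i
FOC: ∂π_i/∂q_i = a - 2q_i - q_j = 0
Reaction function: q_i = (370 - q_j)/2
Symmetry: q* = 370/3 = 123.33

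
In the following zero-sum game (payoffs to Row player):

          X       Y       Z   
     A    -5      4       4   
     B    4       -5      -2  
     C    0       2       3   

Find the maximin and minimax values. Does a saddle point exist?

Maximin = 0, Minimax = 4, Saddle: False

Work:
Row minimums: [-5, -5, 0] → maximin = 0
Column maximums: [4, 4, 4] → minimax = 4
No saddle point (maximin ≠ minimax). Mixed strategy needed.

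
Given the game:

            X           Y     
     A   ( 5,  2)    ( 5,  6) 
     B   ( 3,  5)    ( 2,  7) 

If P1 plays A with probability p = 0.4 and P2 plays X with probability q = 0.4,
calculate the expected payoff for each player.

E[P1] = 3.44, E[P2] = 5.48

Work:
E[P1] = p·q·π₁(A,X) + p·(1-q)·π₁(A,Y) + (1-p)·q·π₁(B,X) + (1-p)·(1-q)·π₁(B,Y)
= 0.4·0.4·5 + 0.4·0.6·5 + 0.6·0.4·3 + 0.6·0.6·2
= 3.44

E[P2] = 5.48 (similar calculation)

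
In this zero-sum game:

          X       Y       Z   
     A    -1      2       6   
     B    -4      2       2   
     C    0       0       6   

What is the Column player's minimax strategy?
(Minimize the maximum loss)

Column should play X, value = 0

Work:
Column player minimizes Row's maximum payoff:
Column X: max payoff to Row = 0
Column Y: max payoff to Row = 2
Column Z: max payoff to Row = 6
Minimum is 0, achieved by column X.
Minimax strategy: X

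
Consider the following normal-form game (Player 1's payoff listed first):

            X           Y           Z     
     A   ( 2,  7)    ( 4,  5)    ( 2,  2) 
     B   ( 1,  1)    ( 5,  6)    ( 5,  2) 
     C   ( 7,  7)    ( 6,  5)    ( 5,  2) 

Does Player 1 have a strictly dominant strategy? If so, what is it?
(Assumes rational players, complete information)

No strictly dominant strategy exists for Player 1

Work:
A strategy strictly dominates another if it gives a strictly higher payoff against every opponent action. Compare each pair of P1's strategies column-by-column:
  A vs B: [2 vs 1, 4 vs 5, 2 vs 5] → A does not strictly dominate B (column Y: 4 ≤ 5)
  A vs C: [2 vs 7, 4 vs 6, 2 vs 5] → A does not strictly dominate C (column X: 2 ≤ 7)
  B vs A: [1 vs 2, 5 vs 4, 5 vs 2] → B does not strictly dominate A (column X: 1 ≤ 2)
  B vs C: [1 vs 7, 5 vs 6, 5 vs 5] → B does not strictly dominate C (column X: 1 ≤ 7)
  C vs A: [7 vs 2, 6 vs 4, 5 vs 2] → C strictly dominates A
  C vs B: [7 vs 1, 6 vs 5, 5 vs 5] → C does not strictly dominate B (column Z: 5 ≤ 5)
No single strategy strictly dominates all others → no strictly dominant strategy.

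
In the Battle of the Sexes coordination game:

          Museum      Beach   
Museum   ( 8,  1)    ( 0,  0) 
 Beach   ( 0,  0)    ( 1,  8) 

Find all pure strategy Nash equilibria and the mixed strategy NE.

Pure NE: (Museum, Museum) and (Beach, Beach); Mixed NE: p = 0.8889, q = 0.1111

Work:
Check pure NE:
(Museum, Museum): (8, 1) - no unilateral deviation beneficial
(Beach, Beach): (1, 8) - no unilateral deviation beneficial
Mixed NE: P1 plays Museum with p = 0.8889, P2 plays Museum with q = 0.1111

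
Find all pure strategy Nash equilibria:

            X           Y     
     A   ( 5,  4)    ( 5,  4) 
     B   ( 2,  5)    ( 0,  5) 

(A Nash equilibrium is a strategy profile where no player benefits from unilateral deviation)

Nash equilibrium: (A, X), (A, Y)

Work:
Best responses:
  P1 vs X: payoffs [5, 2] → best response A (payoff 5)
  P1 vs Y: payoffs [5, 0] → best response A (payoff 5)
  P2 vs A: payoffs [4, 4] → best response X/Y (payoff 4)
  P2 vs B: payoffs [5, 5] → best response X/Y (payoff 5)
Mutual best responses: (A,X), (A,Y) → Nash equilibria.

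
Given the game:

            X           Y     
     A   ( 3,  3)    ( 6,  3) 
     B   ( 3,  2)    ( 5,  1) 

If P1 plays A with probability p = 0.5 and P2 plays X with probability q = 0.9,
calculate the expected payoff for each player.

E[P1] = 3.25, E[P2] = 2.45

Work:
E[P1] = p·q·π₁(A,X) + p·(1-q)·π₁(A,Y) + (1-p)·q·π₁(B,X) + (1-p)·(1-q)·π₁(B,Y)
= 0.5·0.9·3 + 0.5·0.1·6 + 0.5·0.9·3 + 0.5·0.1·5
= 3.25

E[P2] = 2.45 (similar calculation)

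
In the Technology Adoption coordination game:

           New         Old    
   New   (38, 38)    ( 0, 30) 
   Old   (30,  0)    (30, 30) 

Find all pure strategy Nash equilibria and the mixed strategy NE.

Pure NE: (New, New) and (Old, Old); Mixed NE: p = 0.7895, q = 0.7895

Work:
Check pure NE:
(New, New): (38, 38) - no unilateral deviation beneficial
(Old, Old): (30, 30) - no unilateral deviation beneficial
Mixed NE: P1 plays New with p = 0.7895, P2 plays New with q = 0.7895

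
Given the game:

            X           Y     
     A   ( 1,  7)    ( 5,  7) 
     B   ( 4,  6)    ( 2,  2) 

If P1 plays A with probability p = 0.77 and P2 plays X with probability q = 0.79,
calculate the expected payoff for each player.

E[P1] = 2.2402, E[P2] = 6.5768

Work:
E[P1] = p·q·π₁(A,X) + p·(1-q)·π₁(A,Y) + (1-p)·q·π₁(B,X) + (1-p)·(1-q)·π₁(B,Y)
= 0.77·0.79·1 + 0.77·0.21·5 + 0.23·0.79·4 + 0.23·0.21·2
= 2.2402

E[P2] = 6.5768 (similar calculation)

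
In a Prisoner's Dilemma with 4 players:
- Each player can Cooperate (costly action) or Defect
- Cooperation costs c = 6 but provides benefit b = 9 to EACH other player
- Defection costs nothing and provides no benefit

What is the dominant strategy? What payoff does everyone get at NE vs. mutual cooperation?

Dominant: Defect; NE payoff = 0; Coop payoff = 21

Work:
Defect dominates (saves cost c = 6, benefit to others is external)
NE: All defect → everyone gets 0
If all cooperate: each receives (3)×9 - 6 = 21
Social dilemma: 21 > 0 but NE gives 0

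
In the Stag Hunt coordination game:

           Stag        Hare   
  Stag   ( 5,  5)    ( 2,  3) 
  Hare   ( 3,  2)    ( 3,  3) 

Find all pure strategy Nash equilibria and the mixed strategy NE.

Pure NE: (Stag, Stag) and (Hare, Hare); Mixed NE: p = 0.3333, q = 0.3333

Work:
Check pure NE:
(Stag, Stag): (5, 5) - no unilateral deviation beneficial
(Hare, Hare): (3, 3) - no unilateral deviation beneficial
Mixed NE: P1 plays Stag with p = 0.3333, P2 plays Stag with q = 0.3333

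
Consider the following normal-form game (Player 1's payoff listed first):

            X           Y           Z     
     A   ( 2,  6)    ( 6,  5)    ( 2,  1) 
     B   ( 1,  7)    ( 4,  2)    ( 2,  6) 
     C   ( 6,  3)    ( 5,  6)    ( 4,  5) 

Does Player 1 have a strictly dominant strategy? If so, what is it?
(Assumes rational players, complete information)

No strictly dominant strategy exists for Player 1

Work:
A strategy strictly dominates another if it gives a strictly higher payoff against every opponent action. Compare each pair of P1's strategies column-by-column:
  A vs B: [2 vs 1, 6 vs 4, 2 vs 2] → A does not strictly dominate B (column Z: 2 ≤ 2)
  A vs C: [2 vs 6, 6 vs 5, 2 vs 4] → A does not strictly dominate C (column X: 2 ≤ 6)
  B vs A: [1 vs 2, 4 vs 6, 2 vs 2] → B does not strictly dominate A (column X: 1 ≤ 2)
  B vs C: [1 vs 6, 4 vs 5, 2 vs 4] → B does not strictly dominate C (column X: 1 ≤ 6)
  C vs A: [6 vs 2, 5 vs 6, 4 vs 2] → C does not strictly dominate A (column Y: 5 ≤ 6)
  C vs B: [6 vs 1, 5 vs 4, 4 vs 2] → C strictly dominates B
No single strategy strictly dominates all others → no strictly dominant strategy.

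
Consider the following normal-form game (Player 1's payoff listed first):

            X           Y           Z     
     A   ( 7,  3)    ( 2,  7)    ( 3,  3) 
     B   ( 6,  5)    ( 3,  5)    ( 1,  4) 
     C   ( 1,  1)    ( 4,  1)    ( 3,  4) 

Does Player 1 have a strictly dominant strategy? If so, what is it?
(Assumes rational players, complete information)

No strictly dominant strategy exists for Player 1

Work:
A strategy strictly dominates another if it gives a strictly higher payoff against every opponent action. Compare each pair of P1's strategies column-by-column:
  A vs B: [7 vs 6, 2 vs 3, 3 vs 1] → A does not strictly dominate B (column Y: 2 ≤ 3)
  A vs C: [7 vs 1, 2 vs 4, 3 vs 3] → A does not strictly dominate C (column Y: 2 ≤ 4)
  B vs A: [6 vs 7, 3 vs 2, 1 vs 3] → B does not strictly dominate A (column X: 6 ≤ 7)
  B vs C: [6 vs 1, 3 vs 4, 1 vs 3] → B does not strictly dominate C (column Y: 3 ≤ 4)
  C vs A: [1 vs 7, 4 vs 2, 3 vs 3] → C does not strictly dominate A (column X: 1 ≤ 7)
  C vs B: [1 vs 6, 4 vs 3, 3 vs 1] → C does not strictly dominate B (column X: 1 ≤ 6)
No single strategy strictly dominates all others → no strictly dominant strategy.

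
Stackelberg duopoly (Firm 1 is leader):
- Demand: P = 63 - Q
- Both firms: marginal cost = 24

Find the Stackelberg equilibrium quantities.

q₁* (leader) = 19.5, q₂* (follower) = 9.75

Work:
Follower's reaction: q₂ = (a - c - q₁)/2
Leader substitutes: π₁ = q₁·(a - q₁ - (a-c-q₁)/2 - c)
FOC: q₁* = (63 - 24)/2 = 19.50
Then: q₂* = (63 - 24 - 19.5)/2 = 9.75
Leader has first-mover advantage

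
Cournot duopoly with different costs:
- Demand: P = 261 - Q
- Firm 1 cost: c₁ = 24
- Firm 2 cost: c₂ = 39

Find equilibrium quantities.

q₁* = 84.0, q₂* = 69.0

Work:
Reaction: q₁ = (261 - 24 - q₂)/2
Reaction: q₂ = (261 - 39 - q₁)/2
Solve simultaneously:
q₁* = (261 - 2×24 + 39)/3 = 84.0
q₂* = (261 - 2×39 + 24)/3 = 69.0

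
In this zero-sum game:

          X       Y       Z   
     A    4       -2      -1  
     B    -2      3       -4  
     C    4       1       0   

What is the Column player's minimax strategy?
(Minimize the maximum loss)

Column should play Z, value = 0

Work:
Column player minimizes Row's maximum payoff:
Column X: max payoff to Row = 4
Column Y: max payoff to Row = 3
Column Z: max payoff to Row = 0
Minimum is 0, achieved by column Z.
Minimax strategy: Z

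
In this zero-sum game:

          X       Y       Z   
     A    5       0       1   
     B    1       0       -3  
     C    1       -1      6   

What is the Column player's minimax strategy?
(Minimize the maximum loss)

Column should play Y, value = 0

Work:
Column player minimizes Row's maximum payoff:
Column X: max payoff to Row = 5
Column Y: max payoff to Row = 0
Column Z: max payoff to Row = 6
Minimum is 0, achieved by column Y.
Minimax strategy: Y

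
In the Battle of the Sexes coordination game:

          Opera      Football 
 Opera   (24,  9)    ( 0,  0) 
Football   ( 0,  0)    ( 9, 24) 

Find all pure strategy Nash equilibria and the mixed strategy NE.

Pure NE: (Opera, Opera) and (Football, Football); Mixed NE: p = 0.7273, q = 0.2727

Work:
Check pure NE:
(Opera, Opera): (24, 9) - no unilateral deviation beneficial
(Football, Football): (9, 24) - no unilateral deviation beneficial
Mixed NE: P1 plays Opera with p = 0.7273, P2 plays Opera with q = 0.2727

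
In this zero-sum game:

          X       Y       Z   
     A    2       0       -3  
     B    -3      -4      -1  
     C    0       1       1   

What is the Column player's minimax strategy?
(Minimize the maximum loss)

Column should play Y or Z (all achieve the minimum), value = 1

Work:
Column player minimizes Row's maximum payoff:
Column X: max payoff to Row = 2
Column Y: max payoff to Row = 1
Column Z: max payoff to Row = 1
Minimum is 1, achieved by columns Y, Z (tied).
Each of Y or Z is a minimax strategy.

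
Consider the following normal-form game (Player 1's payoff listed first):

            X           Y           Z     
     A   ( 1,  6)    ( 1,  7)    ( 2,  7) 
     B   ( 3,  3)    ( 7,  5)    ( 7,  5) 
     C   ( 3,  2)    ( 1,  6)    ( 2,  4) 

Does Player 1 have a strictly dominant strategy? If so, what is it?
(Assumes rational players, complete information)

No strictly dominant strategy exists for Player 1

Work:
A strategy strictly dominates another if it gives a strictly higher payoff against every opponent action. Compare each pair of P1's strategies column-by-column:
  A vs B: [1 vs 3, 1 vs 7, 2 vs 7] → A does not strictly dominate B (column X: 1 ≤ 3)
  A vs C: [1 vs 3, 1 vs 1, 2 vs 2] → A does not strictly dominate C (column X: 1 ≤ 3)
  B vs A: [3 vs 1, 7 vs 1, 7 vs 2] → B strictly dominates A
  B vs C: [3 vs 3, 7 vs 1, 7 vs 2] → B does not strictly dominate C (column X: 3 ≤ 3)
  C vs A: [3 vs 1, 1 vs 1, 2 vs 2] → C does not strictly dominate A (column Y: 1 ≤ 1)
  C vs B: [3 vs 3, 1 vs 7, 2 vs 7] → C does not strictly dominate B (column X: 3 ≤ 3)
No single strategy strictly dominates all others → no strictly dominant strategy.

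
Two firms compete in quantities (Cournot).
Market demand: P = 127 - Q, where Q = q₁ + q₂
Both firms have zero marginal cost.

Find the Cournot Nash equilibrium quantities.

q₁* = q₂* = 42.33; P* = 42.33

Work:
Profit: π_i = P·q_i = (a - q_i - q_j)·q_i
FOC: ∂π_i/∂q_i = a - 2q_i - q_j = 0
Reaction function: q_i = (127 - q_j)/2
Symmetry: q* = 127/3 = 42.33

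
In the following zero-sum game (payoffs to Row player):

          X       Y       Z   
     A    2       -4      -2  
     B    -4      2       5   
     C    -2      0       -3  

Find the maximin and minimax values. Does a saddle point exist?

Maximin = -3, Minimax = 2, Saddle: False

Work:
Row minimums: [-4, -4, -3] → maximin = -3
Column maximums: [2, 2, 5] → minimax = 2
No saddle point (maximin ≠ minimax). Mixed strategy needed.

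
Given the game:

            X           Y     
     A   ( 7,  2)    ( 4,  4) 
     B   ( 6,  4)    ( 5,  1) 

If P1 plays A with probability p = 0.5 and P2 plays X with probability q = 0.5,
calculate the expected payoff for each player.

E[P1] = 5.5, E[P2] = 2.75

Work:
E[P1] = p·q·π₁(A,X) + p·(1-q)·π₁(A,Y) + (1-p)·q·π₁(B,X) + (1-p)·(1-q)·π₁(B,Y)
= 0.5·0.5·7 + 0.5·0.5·4 + 0.5·0.5·6 + 0.5·0.5·5
= 5.5

E[P2] = 2.75 (similar calculation)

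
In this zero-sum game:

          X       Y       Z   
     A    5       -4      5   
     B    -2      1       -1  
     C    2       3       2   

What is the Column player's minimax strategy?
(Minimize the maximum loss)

Column should play Y, value = 3

Work:
Column player minimizes Row's maximum payoff:
Column X: max payoff to Row = 5
Column Y: max payoff to Row = 3
Column Z: max payoff to Row = 5
Minimum is 3, achieved by column Y.
Minimax strategy: Y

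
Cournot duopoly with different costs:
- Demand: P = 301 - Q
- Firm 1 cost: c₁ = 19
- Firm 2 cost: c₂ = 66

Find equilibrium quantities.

q₁* = 109.67, q₂* = 62.67

Work:
Reaction: q₁ = (301 - 19 - q₂)/2
Reaction: q₂ = (301 - 66 - q₁)/2
Solve simultaneously:
q₁* = (301 - 2×19 + 66)/3 = 109.67
q₂* = (301 - 2×66 + 19)/3 = 62.67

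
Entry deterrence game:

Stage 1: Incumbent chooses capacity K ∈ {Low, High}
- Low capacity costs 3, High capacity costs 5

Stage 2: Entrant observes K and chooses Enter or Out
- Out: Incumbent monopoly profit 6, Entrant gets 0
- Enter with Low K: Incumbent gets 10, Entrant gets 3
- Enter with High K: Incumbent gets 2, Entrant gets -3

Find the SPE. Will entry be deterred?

SPE: (Low, Enter|Low, Out|High); Entry not deterred. Incumbent net profit = 7, Entrant gets 3

Work:
After Low K: Entrant enters (3 > 0)
After High K: Entrant stays out (-3 < 0)
Incumbent: Low → 10−3=7, High → 6−5=1
Incumbent chooses Low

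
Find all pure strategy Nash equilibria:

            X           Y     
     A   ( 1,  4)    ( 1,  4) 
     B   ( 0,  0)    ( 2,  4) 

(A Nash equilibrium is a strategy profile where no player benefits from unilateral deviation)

Nash equilibrium: (A, X), (B, Y)

Work:
Best responses:
  P1 vs X: payoffs [1, 0] → best response A (payoff 1)
  P1 vs Y: payoffs [1, 2] → best response B (payoff 2)
  P2 vs A: payoffs [4, 4] → best response X/Y (payoff 4)
  P2 vs B: payoffs [0, 4] → best response Y (payoff 4)
Mutual best responses: (A,X), (B,Y) → Nash equilibria.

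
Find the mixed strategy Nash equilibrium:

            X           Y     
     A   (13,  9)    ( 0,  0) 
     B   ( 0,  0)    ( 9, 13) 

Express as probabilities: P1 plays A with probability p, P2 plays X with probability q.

p = 0.5909, q = 0.4091

Work:
Find probabilities that make opponent indifferent:
P2 chooses q to make P1 indifferent between A and B
P1 chooses p to make P2 indifferent between X and Y
Mixed NE: P1 plays (A: 0.5909, B: 0.4091), P2 plays (X: 0.4091, Y: 0.5909)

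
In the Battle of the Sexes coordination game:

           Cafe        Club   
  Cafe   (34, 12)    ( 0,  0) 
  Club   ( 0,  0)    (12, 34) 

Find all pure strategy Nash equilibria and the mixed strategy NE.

Pure NE: (Cafe, Cafe) and (Club, Club); Mixed NE: p = 0.7391, q = 0.2609

Work:
Check pure NE:
(Cafe, Cafe): (34, 12) - no unilateral deviation beneficial
(Club, Club): (12, 34) - no unilateral deviation beneficial
Mixed NE: P1 plays Cafe with p = 0.7391, P2 plays Cafe with q = 0.2609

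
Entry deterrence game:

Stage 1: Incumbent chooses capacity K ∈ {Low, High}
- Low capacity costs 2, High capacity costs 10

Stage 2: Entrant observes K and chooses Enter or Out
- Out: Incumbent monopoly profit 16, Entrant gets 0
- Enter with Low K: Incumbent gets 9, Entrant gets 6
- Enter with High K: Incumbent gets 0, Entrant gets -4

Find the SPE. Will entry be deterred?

SPE: (Low, Enter|Low, Out|High); Entry not deterred. Incumbent net profit = 7, Entrant gets 6

Work:
After Low K: Entrant enters (6 > 0)
After High K: Entrant stays out (-4 < 0)
Incumbent: Low → 9−2=7, High → 16−10=6
Incumbent chooses Low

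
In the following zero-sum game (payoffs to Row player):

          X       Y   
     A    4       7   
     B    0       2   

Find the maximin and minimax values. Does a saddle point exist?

Maximin = 4, Minimax = 4, Saddle: True

Work:
Row minimums: [4, 0] → maximin = 4
Column maximums: [4, 7] → minimax = 4
Saddle point exists! Game value = 4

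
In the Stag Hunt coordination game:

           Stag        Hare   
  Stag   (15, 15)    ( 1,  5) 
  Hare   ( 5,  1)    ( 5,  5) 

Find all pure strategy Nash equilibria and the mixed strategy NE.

Pure NE: (Stag, Stag) and (Hare, Hare); Mixed NE: p = 0.2857, q = 0.2857

Work:
Check pure NE:
(Stag, Stag): (15, 15) - no unilateral deviation beneficial
(Hare, Hare): (5, 5) - no unilateral deviation beneficial
Mixed NE: P1 plays Stag with p = 0.2857, P2 plays Stag with q = 0.2857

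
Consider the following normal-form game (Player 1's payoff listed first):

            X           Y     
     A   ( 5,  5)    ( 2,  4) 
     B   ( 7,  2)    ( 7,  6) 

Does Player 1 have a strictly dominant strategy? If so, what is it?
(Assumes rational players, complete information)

Yes, Player 1's strictly dominant strategy is B

Work:
A strategy strictly dominates another if it gives a strictly higher payoff against every opponent action. Compare each pair of P1's strategies column-by-column:
  A vs B: [5 vs 7, 2 vs 7] → A does not strictly dominate B (column X: 5 ≤ 7)
  B vs A: [7 vs 5, 7 vs 2] → B strictly dominates A
B strictly dominates every other strategy → strictly dominant.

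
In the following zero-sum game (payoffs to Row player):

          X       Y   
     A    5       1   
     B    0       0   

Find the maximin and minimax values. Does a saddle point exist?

Maximin = 1, Minimax = 1, Saddle: True

Work:
Row minimums: [1, 0] → maximin = 1
Column maximums: [5, 1] → minimax = 1
Saddle point exists! Game value = 1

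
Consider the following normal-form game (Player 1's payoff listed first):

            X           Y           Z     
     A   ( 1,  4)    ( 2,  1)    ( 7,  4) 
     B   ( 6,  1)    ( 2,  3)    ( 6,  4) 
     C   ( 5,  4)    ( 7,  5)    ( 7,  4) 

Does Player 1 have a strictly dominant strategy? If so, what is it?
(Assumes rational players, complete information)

No strictly dominant strategy exists for Player 1

Work:
A strategy strictly dominates another if it gives a strictly higher payoff against every opponent action. Compare each pair of P1's strategies column-by-column:
  A vs B: [1 vs 6, 2 vs 2, 7 vs 6] → A does not strictly dominate B (column X: 1 ≤ 6)
  A vs C: [1 vs 5, 2 vs 7, 7 vs 7] → A does not strictly dominate C (column X: 1 ≤ 5)
  B vs A: [6 vs 1, 2 vs 2, 6 vs 7] → B does not strictly dominate A (column Y: 2 ≤ 2)
  B vs C: [6 vs 5, 2 vs 7, 6 vs 7] → B does not strictly dominate C (column Y: 2 ≤ 7)
  C vs A: [5 vs 1, 7 vs 2, 7 vs 7] → C does not strictly dominate A (column Z: 7 ≤ 7)
  C vs B: [5 vs 6, 7 vs 2, 7 vs 6] → C does not strictly dominate B (column X: 5 ≤ 6)
No single strategy strictly dominates all others → no strictly dominant strategy.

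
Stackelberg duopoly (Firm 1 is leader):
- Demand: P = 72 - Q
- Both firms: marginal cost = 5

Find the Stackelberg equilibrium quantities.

q₁* (leader) = 33.5, q₂* (follower) = 16.75

Work:
Follower's reaction: q₂ = (a - c - q₁)/2
Leader substitutes: π₁ = q₁·(a - q₁ - (a-c-q₁)/2 - c)
FOC: q₁* = (72 - 5)/2 = 33.50
Then: q₂* = (72 - 5 - 33.5)/2 = 16.75
Leader has first-mover advantage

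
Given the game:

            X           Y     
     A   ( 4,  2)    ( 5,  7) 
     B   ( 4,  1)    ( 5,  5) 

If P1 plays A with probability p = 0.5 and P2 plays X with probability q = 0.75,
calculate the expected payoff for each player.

E[P1] = 4.25, E[P2] = 2.625

Work:
E[P1] = p·q·π₁(A,X) + p·(1-q)·π₁(A,Y) + (1-p)·q·π₁(B,X) + (1-p)·(1-q)·π₁(B,Y)
= 0.5·0.75·4 + 0.5·0.25·5 + 0.5·0.75·4 + 0.5·0.25·5
= 4.25

E[P2] = 2.625 (similar calculation)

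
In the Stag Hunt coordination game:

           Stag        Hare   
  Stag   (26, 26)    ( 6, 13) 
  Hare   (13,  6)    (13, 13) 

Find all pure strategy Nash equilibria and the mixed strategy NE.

Pure NE: (Stag, Stag) and (Hare, Hare); Mixed NE: p = 0.35, q = 0.35

Work:
Check pure NE:
(Stag, Stag): (26, 26) - no unilateral deviation beneficial
(Hare, Hare): (13, 13) - no unilateral deviation beneficial
Mixed NE: P1 plays Stag with p = 0.35, P2 plays Stag with q = 0.35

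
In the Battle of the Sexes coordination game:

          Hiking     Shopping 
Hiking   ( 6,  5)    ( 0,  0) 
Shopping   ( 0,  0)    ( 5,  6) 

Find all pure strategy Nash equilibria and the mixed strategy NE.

Pure NE: (Hiking, Hiking) and (Shopping, Shopping); Mixed NE: p = 0.5455, q = 0.4545

Work:
Check pure NE:
(Hiking, Hiking): (6, 5) - no unilateral deviation beneficial
(Shopping, Shopping): (5, 6) - no unilateral deviation beneficial
Mixed NE: P1 plays Hiking with p = 0.5455, P2 plays Hiking with q = 0.4545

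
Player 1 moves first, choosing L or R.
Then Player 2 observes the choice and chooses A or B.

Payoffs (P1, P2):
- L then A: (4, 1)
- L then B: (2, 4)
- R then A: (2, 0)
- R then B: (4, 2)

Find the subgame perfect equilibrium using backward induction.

P1 plays R, P2 plays B after L and B after R; Payoff (4, 2)

Work:
Backward induction:
After L: P2 chooses B → P1 gets 2
After R: P2 chooses B → P1 gets 4
P1 chooses R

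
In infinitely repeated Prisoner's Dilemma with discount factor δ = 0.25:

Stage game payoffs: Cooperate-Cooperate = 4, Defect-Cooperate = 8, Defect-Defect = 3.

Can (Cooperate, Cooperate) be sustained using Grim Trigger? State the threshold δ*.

δ* = 0.8; since δ = 0.25 < 0.8, cooperation cannot be sustained

Work:
For Grim Trigger:
Cooperate forever: 4/(1-δ)
Defect then punished: 8 + 3·δ/(1-δ)
Need: 4/(1-δ) ≥ 8 + 3·δ/(1-δ)
Solving: δ ≥ (T-R)/(T-P) = (8-4)/(8-3) = 0.8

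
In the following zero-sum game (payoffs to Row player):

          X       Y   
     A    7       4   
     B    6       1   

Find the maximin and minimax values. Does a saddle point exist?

Maximin = 4, Minimax = 4, Saddle: True

Work:
Row minimums: [4, 1] → maximin = 4
Column maximums: [7, 4] → minimax = 4
Saddle point exists! Game value = 4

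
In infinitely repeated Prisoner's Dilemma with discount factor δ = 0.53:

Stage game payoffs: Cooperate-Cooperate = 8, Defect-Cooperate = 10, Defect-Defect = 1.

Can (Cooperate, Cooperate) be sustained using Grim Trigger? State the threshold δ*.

δ* = 0.2222; since δ = 0.53 ≥ 0.2222, cooperation can be sustained

Work:
For Grim Trigger:
Cooperate forever: 8/(1-δ)
Defect then punished: 10 + 1·δ/(1-δ)
Need: 8/(1-δ) ≥ 10 + 1·δ/(1-δ)
Solving: δ ≥ (T-R)/(T-P) = (10-8)/(10-1) = 0.2222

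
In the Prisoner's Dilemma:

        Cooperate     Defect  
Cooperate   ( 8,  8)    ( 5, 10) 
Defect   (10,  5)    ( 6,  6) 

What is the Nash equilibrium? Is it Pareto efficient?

(Defect, Defect) is NE; not Pareto efficient

Work:
Defect dominates Cooperate for both players:
If P2 cooperates: Defect (10) > Cooperate (8)
If P2 defects: Defect (6) > Cooperate (5)
NE: (Defect, Defect) with payoff (6, 6)
But (Cooperate, Cooperate) = (8, 8) Pareto dominates (6, 6)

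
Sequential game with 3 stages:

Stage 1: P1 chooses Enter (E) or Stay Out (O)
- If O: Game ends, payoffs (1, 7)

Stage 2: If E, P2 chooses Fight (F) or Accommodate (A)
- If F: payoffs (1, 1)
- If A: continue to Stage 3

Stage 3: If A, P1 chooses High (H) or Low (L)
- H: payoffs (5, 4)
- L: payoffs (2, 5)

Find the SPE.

SPE: (E, A, H); Outcome (5, 4)

Work:
Stage 3: P1 chooses H (5 vs 2)
Stage 2: P2: F->1, A->4 (anticipating H). Choose A
Stage 1: P1: O->1, E->5 (anticipating A, H). Choose E
SPE path: E -> A -> H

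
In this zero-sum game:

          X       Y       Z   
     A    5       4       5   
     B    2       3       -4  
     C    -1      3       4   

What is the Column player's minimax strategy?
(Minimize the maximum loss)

Column should play Y, value = 4

Work:
Column player minimizes Row's maximum payoff:
Column X: max payoff to Row = 5
Column Y: max payoff to Row = 4
Column Z: max payoff to Row = 5
Minimum is 4, achieved by column Y.
Minimax strategy: Y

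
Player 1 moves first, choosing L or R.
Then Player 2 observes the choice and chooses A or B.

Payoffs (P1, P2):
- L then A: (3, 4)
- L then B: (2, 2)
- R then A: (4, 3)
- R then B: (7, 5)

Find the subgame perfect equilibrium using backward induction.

P1 plays R, P2 plays A after L and B after R; Payoff (7, 5)

Work:
Backward induction:
After L: P2 chooses A → P1 gets 3
After R: P2 chooses B → P1 gets 7
P1 chooses R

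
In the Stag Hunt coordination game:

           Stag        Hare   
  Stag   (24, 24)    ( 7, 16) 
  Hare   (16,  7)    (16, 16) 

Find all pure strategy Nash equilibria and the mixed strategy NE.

Pure NE: (Stag, Stag) and (Hare, Hare); Mixed NE: p = 0.5294, q = 0.5294

Work:
Check pure NE:
(Stag, Stag): (24, 24) - no unilateral deviation beneficial
(Hare, Hare): (16, 16) - no unilateral deviation beneficial
Mixed NE: P1 plays Stag with p = 0.5294, P2 plays Stag with q = 0.5294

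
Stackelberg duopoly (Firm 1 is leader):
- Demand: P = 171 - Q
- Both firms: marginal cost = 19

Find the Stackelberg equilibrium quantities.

q₁* (leader) = 76.0, q₂* (follower) = 38.0

Work:
Follower's reaction: q₂ = (a - c - q₁)/2
Leader substitutes: π₁ = q₁·(a - q₁ - (a-c-q₁)/2 - c)
FOC: q₁* = (171 - 19)/2 = 76.00
Then: q₂* = (171 - 19 - 76.0)/2 = 38.00
Leader has first-mover advantage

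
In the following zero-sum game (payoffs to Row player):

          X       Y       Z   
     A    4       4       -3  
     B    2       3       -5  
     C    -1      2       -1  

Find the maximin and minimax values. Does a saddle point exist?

Maximin = -1, Minimax = -1, Saddle: True

Work:
Row minimums: [-3, -5, -1] → maximin = -1
Column maximums: [4, 4, -1] → minimax = -1
Saddle point exists! Game value = -1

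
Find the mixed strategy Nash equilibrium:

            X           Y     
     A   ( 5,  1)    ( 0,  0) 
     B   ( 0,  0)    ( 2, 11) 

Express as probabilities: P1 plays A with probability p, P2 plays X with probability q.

p = 0.9167, q = 0.2857

Work:
Find probabilities that make opponent indifferent:
P2 chooses q to make P1 indifferent between A and B
P1 chooses p to make P2 indifferent between X and Y
Mixed NE: P1 plays (A: 0.9167, B: 0.0833), P2 plays (X: 0.2857, Y: 0.7143)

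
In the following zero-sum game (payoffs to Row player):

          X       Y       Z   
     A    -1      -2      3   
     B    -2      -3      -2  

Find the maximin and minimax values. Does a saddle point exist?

Maximin = -2, Minimax = -2, Saddle: True

Work:
Row minimums: [-2, -3] → maximin = -2
Column maximums: [-1, -2, 3] → minimax = -2
Saddle point exists! Game value = -2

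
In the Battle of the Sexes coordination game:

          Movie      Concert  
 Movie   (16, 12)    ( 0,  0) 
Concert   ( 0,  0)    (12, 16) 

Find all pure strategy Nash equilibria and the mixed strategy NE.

Pure NE: (Movie, Movie) and (Concert, Concert); Mixed NE: p = 0.5714, q = 0.4286

Work:
Check pure NE:
(Movie, Movie): (16, 12) - no unilateral deviation beneficial
(Concert, Concert): (12, 16) - no unilateral deviation beneficial
Mixed NE: P1 plays Movie with p = 0.5714, P2 plays Movie with q = 0.4286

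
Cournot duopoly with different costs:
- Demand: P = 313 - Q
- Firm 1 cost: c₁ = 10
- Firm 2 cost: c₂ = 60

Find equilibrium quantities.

q₁* = 117.67, q₂* = 67.67

Work:
Reaction: q₁ = (313 - 10 - q₂)/2
Reaction: q₂ = (313 - 60 - q₁)/2
Solve simultaneously:
q₁* = (313 - 2×10 + 60)/3 = 117.67
q₂* = (313 - 2×60 + 10)/3 = 67.67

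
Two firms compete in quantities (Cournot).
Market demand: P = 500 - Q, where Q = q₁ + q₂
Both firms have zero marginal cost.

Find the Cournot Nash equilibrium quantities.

q₁* = q₂* = 166.67; P* = 166.67

Work:
Profit: π_i = P·q_i = (a - q_i - q_j)·q_i
FOC: ∂π_i/∂q_i = a - 2q_i - q_j = 0
Reaction function: q_i = (500 - q_j)/2
Symmetry: q* = 500/3 = 166.67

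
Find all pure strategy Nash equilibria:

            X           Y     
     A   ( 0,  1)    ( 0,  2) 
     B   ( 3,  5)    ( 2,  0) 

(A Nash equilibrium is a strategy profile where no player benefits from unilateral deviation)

Nash equilibrium: (B, X)

Work:
Best responses:
  P1 vs X: payoffs [0, 3] → best response B (payoff 3)
  P1 vs Y: payoffs [0, 2] → best response B (payoff 2)
  P2 vs A: payoffs [1, 2] → best response Y (payoff 2)
  P2 vs B: payoffs [5, 0] → best response X (payoff 5)
Mutual best responses: (B,X) → Nash equilibria.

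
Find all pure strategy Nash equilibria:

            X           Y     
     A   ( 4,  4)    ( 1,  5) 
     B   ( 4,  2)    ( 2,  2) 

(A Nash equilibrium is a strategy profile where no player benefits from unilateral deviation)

Nash equilibrium: (B, X), (B, Y)

Work:
Best responses:
  P1 vs X: payoffs [4, 4] → best response A/B (payoff 4)
  P1 vs Y: payoffs [1, 2] → best response B (payoff 2)
  P2 vs A: payoffs [4, 5] → best response Y (payoff 5)
  P2 vs B: payoffs [2, 2] → best response X/Y (payoff 2)
Mutual best responses: (B,X), (B,Y) → Nash equilibria.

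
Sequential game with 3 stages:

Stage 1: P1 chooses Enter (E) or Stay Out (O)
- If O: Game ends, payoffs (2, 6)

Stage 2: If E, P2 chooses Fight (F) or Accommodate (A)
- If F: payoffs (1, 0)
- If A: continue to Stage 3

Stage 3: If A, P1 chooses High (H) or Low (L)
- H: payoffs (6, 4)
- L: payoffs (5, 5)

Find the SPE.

SPE: (E, A, H); Outcome (6, 4)

Work:
Stage 3: P1 chooses H (6 vs 5)
Stage 2: P2: F->0, A->4 (anticipating H). Choose A
Stage 1: P1: O->2, E->6 (anticipating A, H). Choose E
SPE path: E -> A -> H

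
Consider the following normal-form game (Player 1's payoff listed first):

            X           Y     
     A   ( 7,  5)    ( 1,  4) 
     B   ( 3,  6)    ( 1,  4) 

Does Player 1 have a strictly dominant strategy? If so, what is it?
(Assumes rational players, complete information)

No strictly dominant strategy exists for Player 1

Work:
A strategy strictly dominates another if it gives a strictly higher payoff against every opponent action. Compare each pair of P1's strategies column-by-column:
  A vs B: [7 vs 3, 1 vs 1] → A does not strictly dominate B (column Y: 1 ≤ 1)
  B vs A: [3 vs 7, 1 vs 1] → B does not strictly dominate A (column X: 3 ≤ 7)
No single strategy strictly dominates all others → no strictly dominant strategy.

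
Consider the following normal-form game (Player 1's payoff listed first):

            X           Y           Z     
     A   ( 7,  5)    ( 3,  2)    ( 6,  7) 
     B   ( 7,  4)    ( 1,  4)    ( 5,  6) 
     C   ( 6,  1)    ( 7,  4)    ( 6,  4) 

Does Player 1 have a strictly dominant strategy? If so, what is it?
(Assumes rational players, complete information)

No strictly dominant strategy exists for Player 1

Work:
A strategy strictly dominates another if it gives a strictly higher payoff against every opponent action. Compare each pair of P1's strategies column-by-column:
  A vs B: [7 vs 7, 3 vs 1, 6 vs 5] → A does not strictly dominate B (column X: 7 ≤ 7)
  A vs C: [7 vs 6, 3 vs 7, 6 vs 6] → A does not strictly dominate C (column Y: 3 ≤ 7)
  B vs A: [7 vs 7, 1 vs 3, 5 vs 6] → B does not strictly dominate A (column X: 7 ≤ 7)
  B vs C: [7 vs 6, 1 vs 7, 5 vs 6] → B does not strictly dominate C (column Y: 1 ≤ 7)
  C vs A: [6 vs 7, 7 vs 3, 6 vs 6] → C does not strictly dominate A (column X: 6 ≤ 7)
  C vs B: [6 vs 7, 7 vs 1, 6 vs 5] → C does not strictly dominate B (column X: 6 ≤ 7)
No single strategy strictly dominates all others → no strictly dominant strategy.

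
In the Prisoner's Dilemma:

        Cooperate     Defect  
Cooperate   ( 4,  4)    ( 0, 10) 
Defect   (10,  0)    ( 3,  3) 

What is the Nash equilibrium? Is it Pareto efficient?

(Defect, Defect) is NE; not Pareto efficient

Work:
Defect dominates Cooperate for both players:
If P2 cooperates: Defect (10) > Cooperate (4)
If P2 defects: Defect (3) > Cooperate (0)
NE: (Defect, Defect) with payoff (3, 3)
But (Cooperate, Cooperate) = (4, 4) Pareto dominates (3, 3)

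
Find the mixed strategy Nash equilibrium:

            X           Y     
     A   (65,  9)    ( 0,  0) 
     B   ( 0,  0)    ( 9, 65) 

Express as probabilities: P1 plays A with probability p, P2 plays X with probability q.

p = 0.8784, q = 0.1216

Work:
Find probabilities that make opponent indifferent:
P2 chooses q to make P1 indifferent between A and B
P1 chooses p to make P2 indifferent between X and Y
Mixed NE: P1 plays (A: 0.8784, B: 0.1216), P2 plays (X: 0.1216, Y: 0.8784)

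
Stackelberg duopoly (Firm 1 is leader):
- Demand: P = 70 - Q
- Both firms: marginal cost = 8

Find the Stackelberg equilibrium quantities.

q₁* (leader) = 31.0, q₂* (follower) = 15.5

Work:
Follower's reaction: q₂ = (a - c - q₁)/2
Leader substitutes: π₁ = q₁·(a - q₁ - (a-c-q₁)/2 - c)
FOC: q₁* = (70 - 8)/2 = 31.00
Then: q₂* = (70 - 8 - 31.0)/2 = 15.50
Leader has first-mover advantage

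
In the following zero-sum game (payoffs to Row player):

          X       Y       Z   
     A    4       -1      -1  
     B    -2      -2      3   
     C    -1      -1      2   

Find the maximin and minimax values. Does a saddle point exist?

Maximin = -1, Minimax = -1, Saddle: True

Work:
Row minimums: [-1, -2, -1] → maximin = -1
Column maximums: [4, -1, 3] → minimax = -1
Saddle point exists! Game value = -1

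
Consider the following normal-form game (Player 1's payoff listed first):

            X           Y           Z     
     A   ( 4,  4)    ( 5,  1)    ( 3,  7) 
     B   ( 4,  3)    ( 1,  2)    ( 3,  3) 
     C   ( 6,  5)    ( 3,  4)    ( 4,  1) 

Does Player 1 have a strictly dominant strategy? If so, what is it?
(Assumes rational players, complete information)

No strictly dominant strategy exists for Player 1

Work:
A strategy strictly dominates another if it gives a strictly higher payoff against every opponent action. Compare each pair of P1's strategies column-by-column:
  A vs B: [4 vs 4, 5 vs 1, 3 vs 3] → A does not strictly dominate B (column X: 4 ≤ 4)
  A vs C: [4 vs 6, 5 vs 3, 3 vs 4] → A does not strictly dominate C (column X: 4 ≤ 6)
  B vs A: [4 vs 4, 1 vs 5, 3 vs 3] → B does not strictly dominate A (column X: 4 ≤ 4)
  B vs C: [4 vs 6, 1 vs 3, 3 vs 4] → B does not strictly dominate C (column X: 4 ≤ 6)
  C vs A: [6 vs 4, 3 vs 5, 4 vs 3] → C does not strictly dominate A (column Y: 3 ≤ 5)
  C vs B: [6 vs 4, 3 vs 1, 4 vs 3] → C strictly dominates B
No single strategy strictly dominates all others → no strictly dominant strategy.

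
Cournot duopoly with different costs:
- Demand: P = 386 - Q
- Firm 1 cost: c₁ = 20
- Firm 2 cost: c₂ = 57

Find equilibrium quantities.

q₁* = 134.33, q₂* = 97.33

Work:
Reaction: q₁ = (386 - 20 - q₂)/2
Reaction: q₂ = (386 - 57 - q₁)/2
Solve simultaneously:
q₁* = (386 - 2×20 + 57)/3 = 134.33
q₂* = (386 - 2×57 + 20)/3 = 97.33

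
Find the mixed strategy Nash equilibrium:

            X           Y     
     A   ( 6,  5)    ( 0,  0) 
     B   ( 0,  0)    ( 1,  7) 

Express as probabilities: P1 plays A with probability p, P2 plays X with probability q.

p = 0.5833, q = 0.1429

Work:
Find probabilities that make opponent indifferent:
P2 chooses q to make P1 indifferent between A and B
P1 chooses p to make P2 indifferent between X and Y
Mixed NE: P1 plays (A: 0.5833, B: 0.4167), P2 plays (X: 0.1429, Y: 0.8571)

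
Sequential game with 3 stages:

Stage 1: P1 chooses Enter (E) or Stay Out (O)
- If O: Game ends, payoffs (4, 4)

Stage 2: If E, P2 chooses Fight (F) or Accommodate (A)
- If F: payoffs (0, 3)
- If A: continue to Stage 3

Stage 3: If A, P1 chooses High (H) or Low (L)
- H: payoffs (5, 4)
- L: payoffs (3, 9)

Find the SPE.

SPE: (E, A, H); Outcome (5, 4)

Work:
Stage 3: P1 chooses H (5 vs 3)
Stage 2: P2: F->3, A->4 (anticipating H). Choose A
Stage 1: P1: O->4, E->5 (anticipating A, H). Choose E
SPE path: E -> A -> H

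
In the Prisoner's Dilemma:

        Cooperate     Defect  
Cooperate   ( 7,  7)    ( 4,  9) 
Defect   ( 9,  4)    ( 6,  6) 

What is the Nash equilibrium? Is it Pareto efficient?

(Defect, Defect) is NE; not Pareto efficient

Work:
Defect dominates Cooperate for both players:
If P2 cooperates: Defect (9) > Cooperate (7)
If P2 defects: Defect (6) > Cooperate (4)
NE: (Defect, Defect) with payoff (6, 6)
But (Cooperate, Cooperate) = (7, 7) Pareto dominates (6, 6)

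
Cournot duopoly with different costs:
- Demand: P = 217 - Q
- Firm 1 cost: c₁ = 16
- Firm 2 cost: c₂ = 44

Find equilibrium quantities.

q₁* = 76.33, q₂* = 48.33

Work:
Reaction: q₁ = (217 - 16 - q₂)/2
Reaction: q₂ = (217 - 44 - q₁)/2
Solve simultaneously:
q₁* = (217 - 2×16 + 44)/3 = 76.33
q₂* = (217 - 2×44 + 16)/3 = 48.33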